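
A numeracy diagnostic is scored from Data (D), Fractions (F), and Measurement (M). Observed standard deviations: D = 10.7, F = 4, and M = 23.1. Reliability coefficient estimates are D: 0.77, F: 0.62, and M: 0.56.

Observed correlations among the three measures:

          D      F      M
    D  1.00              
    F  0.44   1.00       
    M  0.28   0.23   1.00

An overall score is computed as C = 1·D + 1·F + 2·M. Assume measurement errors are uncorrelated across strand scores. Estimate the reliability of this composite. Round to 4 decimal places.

Var(C) = 10.7² + 4² + 2²·23.1² + 2·[10.7·4·0.44 + 2·10.7·23.1·0.28 + 2·4·23.1·0.23] = 2264.93 + 399.502 = 2664.43.
Under uncorrelated errors the observed covariances equal the true-score covariances, so only the own-variance terms attenuate.
True-score variance = [10.7²·0.77 + 4²·0.62 + 2²·23.1²·0.56] + 399.502 = 1293.36 + 399.502 = 1692.87.
Reliability = 1692.87 / 2664.43 = 0.6354.

0.6354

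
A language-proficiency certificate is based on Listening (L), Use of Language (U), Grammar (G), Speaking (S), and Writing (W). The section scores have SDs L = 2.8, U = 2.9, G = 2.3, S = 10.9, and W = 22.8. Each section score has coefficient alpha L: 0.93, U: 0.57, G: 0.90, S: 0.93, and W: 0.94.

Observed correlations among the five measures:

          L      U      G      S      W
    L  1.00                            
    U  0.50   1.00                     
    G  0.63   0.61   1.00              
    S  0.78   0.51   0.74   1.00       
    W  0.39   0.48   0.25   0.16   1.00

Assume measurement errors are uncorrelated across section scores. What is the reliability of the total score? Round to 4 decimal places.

0.9567

Var(L+U+G+S+W) = 2.8² + 2.9² + 2.3² + 10.9² + 22.8² + 2·[2.8·2.9·0.50 + 2.8·2.3·0.63 + 2.8·10.9·0.78 + 2.8·22.8·0.39 + 2.9·2.3·0.61 + 2.9·10.9·0.51 + 2.9·22.8·0.48 + 2.3·10.9·0.74 + 2.3·22.8·0.25 + 10.9·22.8·0.16] = 660.19 + 360.346 = 1020.54.
Under uncorrelated errors the observed covariances equal the true-score covariances, so only the own-variance terms attenuate.
True-score variance = [2.8²·0.93 + 2.9²·0.57 + 2.3²·0.90 + 10.9²·0.93 + 22.8²·0.94] + 360.346 = 615.989 + 360.346 = 976.334.
Reliability = 976.334 / 1020.54 = 0.9567.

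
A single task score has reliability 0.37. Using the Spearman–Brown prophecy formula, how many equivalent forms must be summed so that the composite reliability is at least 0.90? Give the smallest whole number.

k ≥ ρ*(1−ρ₁)/(ρ₁(1−ρ*)) = 0.90·0.63 / (0.37·0.10) = 15.324.
Smallest integer k = 16.

16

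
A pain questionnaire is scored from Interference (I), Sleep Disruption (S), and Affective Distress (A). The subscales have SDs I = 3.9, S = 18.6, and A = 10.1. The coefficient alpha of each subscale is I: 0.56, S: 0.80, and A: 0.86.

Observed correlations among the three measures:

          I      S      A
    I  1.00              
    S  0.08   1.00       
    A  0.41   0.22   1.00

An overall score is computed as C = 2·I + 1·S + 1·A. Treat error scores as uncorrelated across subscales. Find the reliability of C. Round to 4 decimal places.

Var(C) = 2²·3.9² + 18.6² + 10.1² + 2·[2·3.9·18.6·0.08 + 2·3.9·10.1·0.41 + 18.6·10.1·0.22] = 508.81 + 170.471 = 679.281.
Under uncorrelated errors the observed covariances equal the true-score covariances, so only the own-variance terms attenuate.
True-score variance = [2²·3.9²·0.56 + 18.6²·0.80 + 10.1²·0.86] + 170.471 = 398.567 + 170.471 = 569.038.
Reliability = 569.038 / 679.281 = 0.8377.

0.8377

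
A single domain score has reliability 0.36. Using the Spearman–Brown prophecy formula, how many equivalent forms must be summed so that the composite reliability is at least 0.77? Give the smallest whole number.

k ≥ ρ*(1−ρ₁)/(ρ₁(1−ρ*)) = 0.77·0.64 / (0.36·0.23) = 5.952.
Smallest integer k = 6.

6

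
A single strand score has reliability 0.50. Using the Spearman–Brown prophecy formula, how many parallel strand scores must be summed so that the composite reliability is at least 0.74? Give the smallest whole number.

3

k ≥ ρ*(1−ρ₁)/(ρ₁(1−ρ*)) = 0.74·0.50 / (0.50·0.26) = 2.846.
Smallest integer k = 3.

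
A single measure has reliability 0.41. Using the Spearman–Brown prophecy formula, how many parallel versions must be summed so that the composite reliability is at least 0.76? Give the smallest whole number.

k ≥ ρ*(1−ρ₁)/(ρ₁(1−ρ*)) = 0.76·0.59 / (0.41·0.24) = 4.557.
Smallest integer k = 5.

5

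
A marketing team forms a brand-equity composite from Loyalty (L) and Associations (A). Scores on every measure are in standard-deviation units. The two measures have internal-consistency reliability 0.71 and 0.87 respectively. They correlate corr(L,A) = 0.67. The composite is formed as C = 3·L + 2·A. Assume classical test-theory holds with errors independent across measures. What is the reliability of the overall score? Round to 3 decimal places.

Var(C) = 3² + 2² + 2·[6·0.67] = 13 + 8.04 = 21.04.
Under uncorrelated errors the observed covariances equal the true-score covariances, so only the own-variance terms attenuate.
True-score variance = [3²·0.71 + 2²·0.87] + 8.04 = 9.87 + 8.04 = 17.91.
Reliability = 17.91 / 21.04 = 0.851.

0.851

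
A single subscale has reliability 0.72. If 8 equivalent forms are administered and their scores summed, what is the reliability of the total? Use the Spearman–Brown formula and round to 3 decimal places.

0.954

ρ_k = kρ / (1 + (k−1)ρ) = 8·0.72 / (1 + 7·0.72) = 5.760 / 6.040 = 0.954.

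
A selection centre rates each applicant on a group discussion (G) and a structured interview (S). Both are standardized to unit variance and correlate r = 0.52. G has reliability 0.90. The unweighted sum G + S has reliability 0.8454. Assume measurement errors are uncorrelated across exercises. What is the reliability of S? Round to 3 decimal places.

0.630

Var(G+S) = 2 + 2·0.52 = 3.040.
True-score variance = ρ_G + ρ_S + 2·0.52, so 0.8454 = (0.90 + ρ_S + 1.04) / 3.040.
ρ_S = 0.8454·3.040 − 0.90 − 1.04 = 0.630.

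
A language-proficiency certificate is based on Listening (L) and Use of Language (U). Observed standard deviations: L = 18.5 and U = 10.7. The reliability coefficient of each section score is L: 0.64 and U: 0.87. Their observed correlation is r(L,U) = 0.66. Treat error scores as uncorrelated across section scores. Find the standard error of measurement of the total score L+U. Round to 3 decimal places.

11.751

Var(total) = 456.74 + 261.294 = 718.034.
True-score variance = 318.646 + 261.294 = 579.94, so reliability = 0.8077.
Error variance = 718.034 − 579.94 = 138.094; SEM = √138.094 = 11.751.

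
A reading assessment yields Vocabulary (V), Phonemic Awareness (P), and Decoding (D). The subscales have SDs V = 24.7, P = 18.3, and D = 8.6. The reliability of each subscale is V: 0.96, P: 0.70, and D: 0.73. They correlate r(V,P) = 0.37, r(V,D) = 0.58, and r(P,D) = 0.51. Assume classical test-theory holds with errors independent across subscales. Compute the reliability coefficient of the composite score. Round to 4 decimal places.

Var(V+P+D) = 24.7² + 18.3² + 8.6² + 2·[24.7·18.3·0.37 + 24.7·8.6·0.58 + 18.3·8.6·0.51] = 1018.94 + 741.422 = 1760.36.
Because errors are independent across components, Cov(Tᵢ,Tⱼ) = Cov(Xᵢ,Xⱼ); the off-diagonal part of the true-score variance is the same as above.
True-score variance = [24.7²·0.96 + 18.3²·0.70 + 8.6²·0.73] + 741.422 = 874.1 + 741.422 = 1615.52.
Reliability = 1615.52 / 1760.36 = 0.9177.

0.9177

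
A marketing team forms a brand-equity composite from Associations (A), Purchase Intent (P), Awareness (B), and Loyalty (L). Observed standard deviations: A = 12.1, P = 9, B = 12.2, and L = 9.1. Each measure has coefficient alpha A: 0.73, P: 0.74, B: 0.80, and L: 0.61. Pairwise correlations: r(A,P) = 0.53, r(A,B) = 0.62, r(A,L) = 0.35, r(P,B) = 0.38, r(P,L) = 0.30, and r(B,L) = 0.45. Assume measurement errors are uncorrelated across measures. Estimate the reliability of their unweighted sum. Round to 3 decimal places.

0.885

Var(A+P+B+L) = 12.1² + 9² + 12.2² + 9.1² + 2·[12.1·9·0.53 + 12.1·12.2·0.62 + 12.1·9.1·0.35 + 9·12.2·0.38 + 9·9.1·0.30 + 12.2·9.1·0.45] = 459.06 + 608.066 = 1067.13.
Because errors are independent across components, Cov(Tᵢ,Tⱼ) = Cov(Xᵢ,Xⱼ); the off-diagonal part of the true-score variance is the same as above.
True-score variance = [12.1²·0.73 + 9²·0.74 + 12.2²·0.80 + 9.1²·0.61] + 608.066 = 336.405 + 608.066 = 944.471.
Reliability = 944.471 / 1067.13 = 0.885.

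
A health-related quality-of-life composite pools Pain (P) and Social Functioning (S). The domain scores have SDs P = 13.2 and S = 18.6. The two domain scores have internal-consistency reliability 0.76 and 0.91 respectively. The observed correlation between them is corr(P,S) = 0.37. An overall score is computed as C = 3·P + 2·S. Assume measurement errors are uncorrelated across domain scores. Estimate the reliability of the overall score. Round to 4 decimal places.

Var(C) = 3²·13.2² + 2²·18.6² + 2·[6·13.2·18.6·0.37] = 2952 + 1090.11 = 4042.11.
Because errors are independent across components, Cov(Tᵢ,Tⱼ) = Cov(Xᵢ,Xⱼ); the off-diagonal part of the true-score variance is the same as above.
True-score variance = [3²·13.2²·0.76 + 2²·18.6²·0.91] + 1090.11 = 2451.1 + 1090.11 = 3541.2.
Reliability = 3541.2 / 4042.11 = 0.8761.

0.8761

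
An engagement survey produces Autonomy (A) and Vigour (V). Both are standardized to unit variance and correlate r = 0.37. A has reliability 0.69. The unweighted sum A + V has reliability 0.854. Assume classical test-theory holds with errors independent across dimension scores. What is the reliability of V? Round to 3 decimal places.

0.910

Var(A+V) = 2 + 2·0.37 = 2.740.
True-score variance = ρ_A + ρ_V + 2·0.37, so 0.854 = (0.69 + ρ_V + 0.74) / 2.740.
ρ_V = 0.854·2.740 − 0.69 − 0.74 = 0.910.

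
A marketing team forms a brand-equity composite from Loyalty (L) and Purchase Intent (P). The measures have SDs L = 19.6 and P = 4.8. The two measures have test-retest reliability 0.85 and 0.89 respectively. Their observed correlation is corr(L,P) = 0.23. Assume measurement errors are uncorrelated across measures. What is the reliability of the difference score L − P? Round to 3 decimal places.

0.835

Var(L−P) = 19.6² + 4.8² − 2·19.6·4.8·0.23 = 407.2 − 43.2768 = 363.923.
Under uncorrelated errors the observed covariances equal the true-score covariances, so only the own-variance terms attenuate.
True-score variance = [19.6²·0.85 + 4.8²·0.89] − 43.2768 = 347.042 − 43.2768 = 303.765.
Reliability = 303.765 / 363.923 = 0.835.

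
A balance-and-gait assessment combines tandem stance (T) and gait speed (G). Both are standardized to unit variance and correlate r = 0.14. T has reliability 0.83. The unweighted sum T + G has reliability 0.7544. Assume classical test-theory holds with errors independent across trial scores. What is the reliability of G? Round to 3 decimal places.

Var(T+G) = 2 + 2·0.14 = 2.280.
True-score variance = ρ_T + ρ_G + 2·0.14, so 0.7544 = (0.83 + ρ_G + 0.28) / 2.280.
ρ_G = 0.7544·2.280 − 0.83 − 0.28 = 0.610.

0.610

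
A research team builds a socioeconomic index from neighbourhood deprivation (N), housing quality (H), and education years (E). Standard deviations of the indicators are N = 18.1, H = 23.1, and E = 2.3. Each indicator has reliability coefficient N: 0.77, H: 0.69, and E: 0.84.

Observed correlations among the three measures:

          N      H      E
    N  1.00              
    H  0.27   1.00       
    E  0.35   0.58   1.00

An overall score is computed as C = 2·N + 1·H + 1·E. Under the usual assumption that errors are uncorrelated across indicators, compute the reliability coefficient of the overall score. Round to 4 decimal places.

Var(C) = 2²·18.1² + 23.1² + 2.3² + 2·[2·18.1·23.1·0.27 + 2·18.1·2.3·0.35 + 23.1·2.3·0.58] = 1849.34 + 571.472 = 2420.81.
Under uncorrelated errors the observed covariances equal the true-score covariances, so only the own-variance terms attenuate.
True-score variance = [2²·18.1²·0.77 + 23.1²·0.69 + 2.3²·0.84] + 571.472 = 1381.67 + 571.472 = 1953.14.
Reliability = 1953.14 / 2420.81 = 0.8068.

0.8068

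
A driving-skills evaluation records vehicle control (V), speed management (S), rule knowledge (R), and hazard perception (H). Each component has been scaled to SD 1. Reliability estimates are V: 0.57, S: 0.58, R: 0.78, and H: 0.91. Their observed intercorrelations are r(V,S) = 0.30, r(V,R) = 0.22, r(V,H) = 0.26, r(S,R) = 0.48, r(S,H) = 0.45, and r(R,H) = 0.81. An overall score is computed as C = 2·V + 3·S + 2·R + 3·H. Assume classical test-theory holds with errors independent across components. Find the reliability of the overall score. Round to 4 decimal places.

0.8762

Var(C) = 2² + 3² + 2² + 3² + 2·[6·0.30 + 4·0.22 + 6·0.26 + 6·0.48 + 9·0.45 + 6·0.81] = 26 + 32.06 = 58.06.
Under uncorrelated errors the observed covariances equal the true-score covariances, so only the own-variance terms attenuate.
True-score variance = [2²·0.57 + 3²·0.58 + 2²·0.78 + 3²·0.91] + 32.06 = 18.81 + 32.06 = 50.87.
Reliability = 50.87 / 58.06 = 0.8762.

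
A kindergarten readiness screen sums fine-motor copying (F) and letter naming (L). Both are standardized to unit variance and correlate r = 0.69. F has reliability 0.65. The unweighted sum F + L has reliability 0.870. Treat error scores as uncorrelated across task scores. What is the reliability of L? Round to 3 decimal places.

Var(F+L) = 2 + 2·0.69 = 3.380.
True-score variance = ρ_F + ρ_L + 2·0.69, so 0.870 = (0.65 + ρ_L + 1.38) / 3.380.
ρ_L = 0.870·3.380 − 0.65 − 1.38 = 0.911.

0.911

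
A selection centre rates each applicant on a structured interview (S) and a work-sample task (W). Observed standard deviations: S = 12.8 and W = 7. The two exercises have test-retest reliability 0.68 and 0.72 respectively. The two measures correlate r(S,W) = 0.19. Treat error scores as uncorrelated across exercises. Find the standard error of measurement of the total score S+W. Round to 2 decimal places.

Var(total) = 212.84 + 34.048 = 246.888.
True-score variance = 146.691 + 34.048 = 180.739, so reliability = 0.7321.
Error variance = 246.888 − 180.739 = 66.1488; SEM = √66.1488 = 8.13.

8.13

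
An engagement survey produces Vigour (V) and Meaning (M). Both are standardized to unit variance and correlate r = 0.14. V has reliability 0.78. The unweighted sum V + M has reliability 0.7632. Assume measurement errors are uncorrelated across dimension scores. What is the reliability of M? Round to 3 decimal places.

0.680

Var(V+M) = 2 + 2·0.14 = 2.280.
True-score variance = ρ_V + ρ_M + 2·0.14, so 0.7632 = (0.78 + ρ_M + 0.28) / 2.280.
ρ_M = 0.7632·2.280 − 0.78 − 0.28 = 0.680.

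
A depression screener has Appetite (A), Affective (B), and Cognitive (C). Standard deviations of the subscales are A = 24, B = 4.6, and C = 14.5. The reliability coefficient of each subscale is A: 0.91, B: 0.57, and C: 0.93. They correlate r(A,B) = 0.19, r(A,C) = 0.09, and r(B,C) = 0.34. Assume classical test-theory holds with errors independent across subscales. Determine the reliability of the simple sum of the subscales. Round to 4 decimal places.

Var(A+B+C) = 24² + 4.6² + 14.5² + 2·[24·4.6·0.19 + 24·14.5·0.09 + 4.6·14.5·0.34] = 807.41 + 149.948 = 957.358.
Because errors are independent across components, Cov(Tᵢ,Tⱼ) = Cov(Xᵢ,Xⱼ); the off-diagonal part of the true-score variance is the same as above.
True-score variance = [24²·0.91 + 4.6²·0.57 + 14.5²·0.93] + 149.948 = 731.754 + 149.948 = 881.702.
Reliability = 881.702 / 957.358 = 0.9210.

0.9210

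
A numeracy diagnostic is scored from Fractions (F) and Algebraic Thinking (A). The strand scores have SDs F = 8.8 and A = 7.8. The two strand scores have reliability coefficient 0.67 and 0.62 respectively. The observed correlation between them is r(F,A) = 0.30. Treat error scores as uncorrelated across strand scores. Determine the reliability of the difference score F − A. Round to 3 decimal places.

0.499

Var(F−A) = 8.8² + 7.8² − 2·8.8·7.8·0.30 = 138.28 − 41.184 = 97.096.
With uncorrelated errors the cross-covariances are all true-score covariance, so they carry over unchanged; only the diagonal terms shrink to ρᵢσᵢ².
True-score variance = [8.8²·0.67 + 7.8²·0.62] − 41.184 = 89.6056 − 41.184 = 48.4216.
Reliability = 48.4216 / 97.096 = 0.499.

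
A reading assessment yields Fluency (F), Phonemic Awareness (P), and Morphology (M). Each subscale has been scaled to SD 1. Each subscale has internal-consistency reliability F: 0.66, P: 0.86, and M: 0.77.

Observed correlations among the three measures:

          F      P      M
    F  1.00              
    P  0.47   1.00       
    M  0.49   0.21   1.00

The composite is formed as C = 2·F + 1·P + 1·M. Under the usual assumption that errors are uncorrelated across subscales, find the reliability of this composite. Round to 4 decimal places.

0.8314

Var(C) = 2² + 1 + 1 + 2·[2·0.47 + 2·0.49 + 0.21] = 6 + 4.26 = 10.26.
With uncorrelated errors the cross-covariances are all true-score covariance, so they carry over unchanged; only the diagonal terms shrink to ρᵢσᵢ².
True-score variance = [2²·0.66 + 0.86 + 0.77] + 4.26 = 4.27 + 4.26 = 8.53.
Reliability = 8.53 / 10.26 = 0.8314.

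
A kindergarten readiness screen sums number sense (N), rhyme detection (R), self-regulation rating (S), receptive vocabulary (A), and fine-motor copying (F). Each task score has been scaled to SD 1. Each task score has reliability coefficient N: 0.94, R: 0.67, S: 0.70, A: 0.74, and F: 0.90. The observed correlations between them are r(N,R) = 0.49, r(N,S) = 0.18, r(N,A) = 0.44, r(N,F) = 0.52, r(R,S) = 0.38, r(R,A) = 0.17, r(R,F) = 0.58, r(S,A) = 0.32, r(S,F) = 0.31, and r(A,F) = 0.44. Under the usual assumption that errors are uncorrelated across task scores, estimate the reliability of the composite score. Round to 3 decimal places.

Var(N+R+S+A+F) = 5 + 2·[0.49 + 0.18 + 0.44 + 0.52 + 0.38 + 0.17 + 0.58 + 0.32 + 0.31 + 0.44] = 5 + 7.66 = 12.66.
With uncorrelated errors the cross-covariances are all true-score covariance, so they carry over unchanged; only the diagonal terms shrink to ρᵢσᵢ².
True-score variance = [0.94 + 0.67 + 0.70 + 0.74 + 0.90] + 7.66 = 3.95 + 7.66 = 11.61.
Reliability = 11.61 / 12.66 = 0.917.

0.917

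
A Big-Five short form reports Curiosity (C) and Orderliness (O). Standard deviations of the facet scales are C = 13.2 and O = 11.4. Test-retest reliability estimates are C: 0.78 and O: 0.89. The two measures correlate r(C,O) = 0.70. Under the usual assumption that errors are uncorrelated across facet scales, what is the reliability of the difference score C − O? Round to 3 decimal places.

Var(C−O) = 13.2² + 11.4² − 2·13.2·11.4·0.70 = 304.2 − 210.672 = 93.528.
With uncorrelated errors the cross-covariances are all true-score covariance, so they carry over unchanged; only the diagonal terms shrink to ρᵢσᵢ².
True-score variance = [13.2²·0.78 + 11.4²·0.89] − 210.672 = 251.572 − 210.672 = 40.8996.
Reliability = 40.8996 / 93.528 = 0.437.

0.437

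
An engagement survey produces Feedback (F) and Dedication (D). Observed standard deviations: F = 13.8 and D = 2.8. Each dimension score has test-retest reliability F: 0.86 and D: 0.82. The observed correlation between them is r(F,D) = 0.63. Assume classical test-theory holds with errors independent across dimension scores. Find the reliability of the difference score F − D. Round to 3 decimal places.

Var(F−D) = 13.8² + 2.8² − 2·13.8·2.8·0.63 = 198.28 − 48.6864 = 149.594.
With uncorrelated errors the cross-covariances are all true-score covariance, so they carry over unchanged; only the diagonal terms shrink to ρᵢσᵢ².
True-score variance = [13.8²·0.86 + 2.8²·0.82] − 48.6864 = 170.207 − 48.6864 = 121.521.
Reliability = 121.521 / 149.594 = 0.812.

0.812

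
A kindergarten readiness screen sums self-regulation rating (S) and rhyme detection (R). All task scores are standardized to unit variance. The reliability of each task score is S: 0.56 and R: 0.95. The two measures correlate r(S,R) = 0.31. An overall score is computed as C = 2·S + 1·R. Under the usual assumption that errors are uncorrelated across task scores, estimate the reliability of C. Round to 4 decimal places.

0.7099

Var(C) = 2² + 1 + 2·[2·0.31] = 5 + 1.24 = 6.24.
Because errors are independent across components, Cov(Tᵢ,Tⱼ) = Cov(Xᵢ,Xⱼ); the off-diagonal part of the true-score variance is the same as above.
True-score variance = [2²·0.56 + 0.95] + 1.24 = 3.19 + 1.24 = 4.43.
Reliability = 4.43 / 6.24 = 0.7099.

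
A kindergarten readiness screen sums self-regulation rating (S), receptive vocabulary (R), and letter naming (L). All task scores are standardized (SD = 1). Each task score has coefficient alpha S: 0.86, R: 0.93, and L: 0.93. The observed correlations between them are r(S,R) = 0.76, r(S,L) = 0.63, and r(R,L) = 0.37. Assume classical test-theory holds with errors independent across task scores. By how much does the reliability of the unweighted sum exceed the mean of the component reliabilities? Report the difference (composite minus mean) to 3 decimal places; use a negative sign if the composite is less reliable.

Var(sum) = 3 + 3.52 = 6.52; true-score variance = 2.72 + 3.52 = 6.24; composite reliability = 0.9571.
Mean component reliability = 0.9067.
Difference = 0.9571 − 0.9067 = 0.050.

0.050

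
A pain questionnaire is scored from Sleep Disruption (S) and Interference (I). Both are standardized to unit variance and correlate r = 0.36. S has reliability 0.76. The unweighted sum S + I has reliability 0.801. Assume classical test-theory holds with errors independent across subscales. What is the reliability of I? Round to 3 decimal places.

0.699

Var(S+I) = 2 + 2·0.36 = 2.720.
True-score variance = ρ_S + ρ_I + 2·0.36, so 0.801 = (0.76 + ρ_I + 0.72) / 2.720.
ρ_I = 0.801·2.720 − 0.76 − 0.72 = 0.699.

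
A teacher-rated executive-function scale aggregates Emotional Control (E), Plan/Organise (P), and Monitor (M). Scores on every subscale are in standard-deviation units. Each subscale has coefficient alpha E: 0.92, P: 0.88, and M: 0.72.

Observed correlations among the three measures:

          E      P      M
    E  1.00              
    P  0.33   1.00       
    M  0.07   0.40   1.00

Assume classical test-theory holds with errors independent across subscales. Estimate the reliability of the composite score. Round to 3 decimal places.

0.896

Var(E+P+M) = 3 + 2·[0.33 + 0.07 + 0.40] = 3 + 1.6 = 4.6.
Under uncorrelated errors the observed covariances equal the true-score covariances, so only the own-variance terms attenuate.
True-score variance = [0.92 + 0.88 + 0.72] + 1.6 = 2.52 + 1.6 = 4.12.
Reliability = 4.12 / 4.6 = 0.896.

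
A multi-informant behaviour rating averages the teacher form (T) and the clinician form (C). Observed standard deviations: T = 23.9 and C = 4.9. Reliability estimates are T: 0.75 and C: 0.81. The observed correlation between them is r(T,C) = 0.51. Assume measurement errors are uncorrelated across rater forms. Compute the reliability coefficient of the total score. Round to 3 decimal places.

Var(T+C) = 23.9² + 4.9² + 2·[23.9·4.9·0.51] = 595.22 + 119.452 = 714.672.
Under uncorrelated errors the observed covariances equal the true-score covariances, so only the own-variance terms attenuate.
True-score variance = [23.9²·0.75 + 4.9²·0.81] + 119.452 = 447.856 + 119.452 = 567.308.
Reliability = 567.308 / 714.672 = 0.794.

0.794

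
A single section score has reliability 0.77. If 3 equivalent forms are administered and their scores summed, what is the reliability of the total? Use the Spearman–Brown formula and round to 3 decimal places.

0.909

ρ_k = kρ / (1 + (k−1)ρ) = 3·0.77 / (1 + 2·0.77) = 2.310 / 2.540 = 0.909.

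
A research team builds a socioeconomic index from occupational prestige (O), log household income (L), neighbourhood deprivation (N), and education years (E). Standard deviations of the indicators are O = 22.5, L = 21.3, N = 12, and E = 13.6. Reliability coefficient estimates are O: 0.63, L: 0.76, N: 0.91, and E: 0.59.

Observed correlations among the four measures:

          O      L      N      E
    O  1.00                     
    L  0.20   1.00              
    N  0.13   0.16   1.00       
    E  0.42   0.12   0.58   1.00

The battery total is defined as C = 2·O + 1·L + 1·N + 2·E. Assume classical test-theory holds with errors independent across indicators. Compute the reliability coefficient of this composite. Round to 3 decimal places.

0.787

Var(C) = 2²·22.5² + 21.3² + 12² + 2²·13.6² + 2·[2·22.5·21.3·0.20 + 2·22.5·12·0.13 + 4·22.5·13.6·0.42 + 21.3·12·0.16 + 2·21.3·13.6·0.12 + 2·12·13.6·0.58] = 3362.53 + 2151.42 = 5513.95.
Because errors are independent across components, Cov(Tᵢ,Tⱼ) = Cov(Xᵢ,Xⱼ); the off-diagonal part of the true-score variance is the same as above.
True-score variance = [2²·22.5²·0.63 + 21.3²·0.76 + 12²·0.91 + 2²·13.6²·0.59] + 2151.42 = 2188.1 + 2151.42 = 4339.52.
Reliability = 4339.52 / 5513.95 = 0.787.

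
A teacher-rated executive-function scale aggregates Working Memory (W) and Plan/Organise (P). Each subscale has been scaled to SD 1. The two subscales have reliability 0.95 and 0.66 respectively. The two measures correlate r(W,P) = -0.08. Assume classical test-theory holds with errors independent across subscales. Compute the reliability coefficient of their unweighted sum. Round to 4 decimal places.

Var(W+P) = 2 + 2·[(-0.08)] = 2 − 0.16 = 1.84.
Because errors are independent across components, Cov(Tᵢ,Tⱼ) = Cov(Xᵢ,Xⱼ); the off-diagonal part of the true-score variance is the same as above.
True-score variance = [0.95 + 0.66] − 0.16 = 1.61 − 0.16 = 1.45.
Reliability = 1.45 / 1.84 = 0.7880.

0.7880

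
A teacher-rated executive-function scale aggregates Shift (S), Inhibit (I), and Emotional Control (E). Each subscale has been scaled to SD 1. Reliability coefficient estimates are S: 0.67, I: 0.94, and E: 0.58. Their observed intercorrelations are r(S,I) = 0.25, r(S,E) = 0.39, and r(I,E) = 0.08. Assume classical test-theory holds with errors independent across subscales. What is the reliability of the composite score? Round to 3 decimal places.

0.818

Var(S+I+E) = 3 + 2·[0.25 + 0.39 + 0.08] = 3 + 1.44 = 4.44.
Because errors are independent across components, Cov(Tᵢ,Tⱼ) = Cov(Xᵢ,Xⱼ); the off-diagonal part of the true-score variance is the same as above.
True-score variance = [0.67 + 0.94 + 0.58] + 1.44 = 2.19 + 1.44 = 3.63.
Reliability = 3.63 / 4.44 = 0.818.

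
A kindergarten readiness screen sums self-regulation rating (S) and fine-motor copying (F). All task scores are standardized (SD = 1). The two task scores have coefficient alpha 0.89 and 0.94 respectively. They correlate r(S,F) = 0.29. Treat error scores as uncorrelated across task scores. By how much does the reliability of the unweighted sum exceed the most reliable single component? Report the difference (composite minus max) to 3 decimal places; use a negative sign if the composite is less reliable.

Var(sum) = 2 + 0.58 = 2.58; true-score variance = 1.83 + 0.58 = 2.41; composite reliability = 0.9341.
Max component reliability = 0.9400.
Difference = 0.9341 − 0.9400 = -0.006.

-0.006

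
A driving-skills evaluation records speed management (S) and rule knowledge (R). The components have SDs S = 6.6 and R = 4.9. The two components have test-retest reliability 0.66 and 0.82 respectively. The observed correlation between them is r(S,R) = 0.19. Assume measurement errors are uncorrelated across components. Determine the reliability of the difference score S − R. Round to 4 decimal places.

0.6539

Var(S−R) = 6.6² + 4.9² − 2·6.6·4.9·0.19 = 67.57 − 12.2892 = 55.2808.
With uncorrelated errors the cross-covariances are all true-score covariance, so they carry over unchanged; only the diagonal terms shrink to ρᵢσᵢ².
True-score variance = [6.6²·0.66 + 4.9²·0.82] − 12.2892 = 48.4378 − 12.2892 = 36.1486.
Reliability = 36.1486 / 55.2808 = 0.6539.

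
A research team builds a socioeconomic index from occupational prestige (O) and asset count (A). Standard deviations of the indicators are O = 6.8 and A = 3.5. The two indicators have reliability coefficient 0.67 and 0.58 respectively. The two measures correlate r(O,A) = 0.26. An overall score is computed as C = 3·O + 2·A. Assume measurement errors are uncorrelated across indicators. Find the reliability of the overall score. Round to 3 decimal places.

Var(C) = 3²·6.8² + 2²·3.5² + 2·[6·6.8·3.5·0.26] = 465.16 + 74.256 = 539.416.
Because errors are independent across components, Cov(Tᵢ,Tⱼ) = Cov(Xᵢ,Xⱼ); the off-diagonal part of the true-score variance is the same as above.
True-score variance = [3²·6.8²·0.67 + 2²·3.5²·0.58] + 74.256 = 307.247 + 74.256 = 381.503.
Reliability = 381.503 / 539.416 = 0.707.

0.707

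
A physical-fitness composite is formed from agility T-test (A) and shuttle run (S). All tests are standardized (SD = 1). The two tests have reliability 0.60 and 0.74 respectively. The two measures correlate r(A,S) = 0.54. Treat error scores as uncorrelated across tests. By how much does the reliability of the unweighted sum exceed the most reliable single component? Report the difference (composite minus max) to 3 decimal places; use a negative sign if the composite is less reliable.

0.046

Var(sum) = 2 + 1.08 = 3.08; true-score variance = 1.34 + 1.08 = 2.42; composite reliability = 0.7857.
Max component reliability = 0.7400.
Difference = 0.7857 − 0.7400 = 0.046.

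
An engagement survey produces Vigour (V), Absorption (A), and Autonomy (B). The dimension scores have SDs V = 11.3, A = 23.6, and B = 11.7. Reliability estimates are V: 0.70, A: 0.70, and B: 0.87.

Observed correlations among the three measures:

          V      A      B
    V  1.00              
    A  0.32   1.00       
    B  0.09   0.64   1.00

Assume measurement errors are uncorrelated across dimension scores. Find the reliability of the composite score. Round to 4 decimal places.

0.8370

Var(V+A+B) = 11.3² + 23.6² + 11.7² + 2·[11.3·23.6·0.32 + 11.3·11.7·0.09 + 23.6·11.7·0.64] = 821.54 + 547.907 = 1369.45.
Because errors are independent across components, Cov(Tᵢ,Tⱼ) = Cov(Xᵢ,Xⱼ); the off-diagonal part of the true-score variance is the same as above.
True-score variance = [11.3²·0.70 + 23.6²·0.70 + 11.7²·0.87] + 547.907 = 598.349 + 547.907 = 1146.26.
Reliability = 1146.26 / 1369.45 = 0.8370.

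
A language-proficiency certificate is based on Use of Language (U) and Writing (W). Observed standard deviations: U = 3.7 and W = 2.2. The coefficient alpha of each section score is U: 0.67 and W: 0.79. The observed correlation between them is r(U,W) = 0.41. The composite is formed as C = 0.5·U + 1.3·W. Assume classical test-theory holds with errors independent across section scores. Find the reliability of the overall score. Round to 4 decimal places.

Var(C) = 0.5²·3.7² + 1.3²·2.2² + 2·[0.65·3.7·2.2·0.41] = 11.6021 + 4.33862 = 15.9407.
Because errors are independent across components, Cov(Tᵢ,Tⱼ) = Cov(Xᵢ,Xⱼ); the off-diagonal part of the true-score variance is the same as above.
True-score variance = [0.5²·3.7²·0.67 + 1.3²·2.2²·0.79] + 4.33862 = 8.75496 + 4.33862 = 13.0936.
Reliability = 13.0936 / 15.9407 = 0.8214.

0.8214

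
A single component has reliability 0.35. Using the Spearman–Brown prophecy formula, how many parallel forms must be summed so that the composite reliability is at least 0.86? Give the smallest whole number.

12

k ≥ ρ*(1−ρ₁)/(ρ₁(1−ρ*)) = 0.86·0.65 / (0.35·0.14) = 11.408.
Smallest integer k = 12.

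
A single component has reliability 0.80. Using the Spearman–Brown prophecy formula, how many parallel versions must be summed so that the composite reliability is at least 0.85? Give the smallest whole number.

k ≥ ρ*(1−ρ₁)/(ρ₁(1−ρ*)) = 0.85·0.20 / (0.80·0.15) = 1.417.
Smallest integer k = 2.

2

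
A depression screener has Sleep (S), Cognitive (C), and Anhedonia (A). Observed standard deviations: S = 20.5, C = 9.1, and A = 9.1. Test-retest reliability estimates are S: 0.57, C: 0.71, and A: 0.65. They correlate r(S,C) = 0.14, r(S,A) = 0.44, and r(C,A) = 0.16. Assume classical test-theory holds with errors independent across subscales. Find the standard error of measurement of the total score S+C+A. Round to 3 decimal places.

Var(total) = 585.87 + 242.897 = 828.767.
True-score variance = 352.164 + 242.897 = 595.061, so reliability = 0.7180.
Error variance = 828.767 − 595.061 = 233.706; SEM = √233.706 = 15.287.

15.287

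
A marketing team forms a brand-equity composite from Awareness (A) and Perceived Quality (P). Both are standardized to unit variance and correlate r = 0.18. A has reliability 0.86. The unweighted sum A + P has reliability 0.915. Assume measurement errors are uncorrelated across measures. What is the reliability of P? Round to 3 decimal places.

0.939

Var(A+P) = 2 + 2·0.18 = 2.360.
True-score variance = ρ_A + ρ_P + 2·0.18, so 0.915 = (0.86 + ρ_P + 0.36) / 2.360.
ρ_P = 0.915·2.360 − 0.86 − 0.36 = 0.939.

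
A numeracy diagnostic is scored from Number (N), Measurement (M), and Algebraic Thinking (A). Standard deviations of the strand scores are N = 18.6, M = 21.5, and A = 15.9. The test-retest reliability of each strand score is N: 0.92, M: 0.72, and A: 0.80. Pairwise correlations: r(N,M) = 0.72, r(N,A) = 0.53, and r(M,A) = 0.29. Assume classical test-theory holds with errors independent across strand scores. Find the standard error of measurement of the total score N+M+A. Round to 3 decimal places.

Var(total) = 1061.02 + 1087.61 = 2148.63.
True-score variance = 853.351 + 1087.61 = 1940.96, so reliability = 0.9033.
Error variance = 2148.63 − 1940.96 = 207.669; SEM = √207.669 = 14.411.

14.411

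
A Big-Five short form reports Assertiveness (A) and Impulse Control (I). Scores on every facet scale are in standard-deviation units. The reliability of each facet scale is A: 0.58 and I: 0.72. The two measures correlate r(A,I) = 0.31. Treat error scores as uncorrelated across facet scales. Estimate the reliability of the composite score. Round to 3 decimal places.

0.733

Var(A+I) = 2 + 2·[0.31] = 2 + 0.62 = 2.62.
With uncorrelated errors the cross-covariances are all true-score covariance, so they carry over unchanged; only the diagonal terms shrink to ρᵢσᵢ².
True-score variance = [0.58 + 0.72] + 0.62 = 1.3 + 0.62 = 1.92.
Reliability = 1.92 / 2.62 = 0.733.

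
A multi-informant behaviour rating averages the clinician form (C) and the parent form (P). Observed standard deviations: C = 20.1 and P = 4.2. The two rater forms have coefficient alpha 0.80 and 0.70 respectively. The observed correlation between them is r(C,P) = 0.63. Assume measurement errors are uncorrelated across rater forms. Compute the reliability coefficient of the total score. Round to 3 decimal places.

Var(C+P) = 20.1² + 4.2² + 2·[20.1·4.2·0.63] = 421.65 + 106.369 = 528.019.
With uncorrelated errors the cross-covariances are all true-score covariance, so they carry over unchanged; only the diagonal terms shrink to ρᵢσᵢ².
True-score variance = [20.1²·0.80 + 4.2²·0.70] + 106.369 = 335.556 + 106.369 = 441.925.
Reliability = 441.925 / 528.019 = 0.837.

0.837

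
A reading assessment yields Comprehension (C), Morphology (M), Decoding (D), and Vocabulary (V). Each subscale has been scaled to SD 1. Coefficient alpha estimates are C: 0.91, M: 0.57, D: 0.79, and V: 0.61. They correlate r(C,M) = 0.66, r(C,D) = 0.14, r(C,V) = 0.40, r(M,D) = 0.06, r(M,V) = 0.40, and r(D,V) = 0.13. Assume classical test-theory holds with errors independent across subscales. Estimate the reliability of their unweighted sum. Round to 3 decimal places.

Var(C+M+D+V) = 4 + 2·[0.66 + 0.14 + 0.40 + 0.06 + 0.40 + 0.13] = 4 + 3.58 = 7.58.
Under uncorrelated errors the observed covariances equal the true-score covariances, so only the own-variance terms attenuate.
True-score variance = [0.91 + 0.57 + 0.79 + 0.61] + 3.58 = 2.88 + 3.58 = 6.46.
Reliability = 6.46 / 7.58 = 0.852.

0.852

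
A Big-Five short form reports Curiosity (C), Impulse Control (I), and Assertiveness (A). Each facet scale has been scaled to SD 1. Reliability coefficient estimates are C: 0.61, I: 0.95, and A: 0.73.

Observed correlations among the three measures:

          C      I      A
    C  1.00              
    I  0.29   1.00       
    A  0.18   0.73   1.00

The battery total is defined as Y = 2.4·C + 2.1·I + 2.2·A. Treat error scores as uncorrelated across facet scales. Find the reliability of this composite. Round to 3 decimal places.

Var(Y) = 2.4² + 2.1² + 2.2² + 2·[5.04·0.29 + 5.28·0.18 + 4.62·0.73] = 15.01 + 11.5692 = 26.5792.
With uncorrelated errors the cross-covariances are all true-score covariance, so they carry over unchanged; only the diagonal terms shrink to ρᵢσᵢ².
True-score variance = [2.4²·0.61 + 2.1²·0.95 + 2.2²·0.73] + 11.5692 = 11.2363 + 11.5692 = 22.8055.
Reliability = 22.8055 / 26.5792 = 0.858.

0.858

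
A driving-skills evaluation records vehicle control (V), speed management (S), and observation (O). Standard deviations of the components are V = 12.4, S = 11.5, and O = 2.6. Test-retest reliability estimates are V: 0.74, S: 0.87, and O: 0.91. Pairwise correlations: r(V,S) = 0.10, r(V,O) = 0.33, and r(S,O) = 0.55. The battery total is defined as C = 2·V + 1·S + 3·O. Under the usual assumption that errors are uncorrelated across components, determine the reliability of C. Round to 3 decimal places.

Var(C) = 2²·12.4² + 11.5² + 3²·2.6² + 2·[2·12.4·11.5·0.10 + 6·12.4·2.6·0.33 + 3·11.5·2.6·0.55] = 808.13 + 283.38 = 1091.51.
With uncorrelated errors the cross-covariances are all true-score covariance, so they carry over unchanged; only the diagonal terms shrink to ρᵢσᵢ².
True-score variance = [2²·12.4²·0.74 + 11.5²·0.87 + 3²·2.6²·0.91] + 283.38 = 625.552 + 283.38 = 908.932.
Reliability = 908.932 / 1091.51 = 0.833.

0.833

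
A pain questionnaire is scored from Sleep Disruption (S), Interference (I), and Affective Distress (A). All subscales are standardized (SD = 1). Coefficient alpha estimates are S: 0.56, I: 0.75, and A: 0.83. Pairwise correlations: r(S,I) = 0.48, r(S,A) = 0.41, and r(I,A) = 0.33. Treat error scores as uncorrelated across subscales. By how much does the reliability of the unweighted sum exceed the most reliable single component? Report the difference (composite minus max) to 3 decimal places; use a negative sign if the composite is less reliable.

Var(sum) = 3 + 2.44 = 5.44; true-score variance = 2.14 + 2.44 = 4.58; composite reliability = 0.8419.
Max component reliability = 0.8300.
Difference = 0.8419 − 0.8300 = 0.012.

0.012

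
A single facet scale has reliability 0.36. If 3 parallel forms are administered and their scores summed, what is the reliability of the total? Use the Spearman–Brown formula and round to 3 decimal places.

0.628

ρ_k = kρ / (1 + (k−1)ρ) = 3·0.36 / (1 + 2·0.36) = 1.080 / 1.720 = 0.628.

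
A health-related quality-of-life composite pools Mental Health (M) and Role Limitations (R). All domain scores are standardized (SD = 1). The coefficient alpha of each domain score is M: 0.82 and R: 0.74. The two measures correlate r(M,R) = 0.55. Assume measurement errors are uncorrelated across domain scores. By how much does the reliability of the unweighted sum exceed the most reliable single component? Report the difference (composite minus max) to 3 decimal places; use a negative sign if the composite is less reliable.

0.038

Var(sum) = 2 + 1.1 = 3.1; true-score variance = 1.56 + 1.1 = 2.66; composite reliability = 0.8581.
Max component reliability = 0.8200.
Difference = 0.8581 − 0.8200 = 0.038.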